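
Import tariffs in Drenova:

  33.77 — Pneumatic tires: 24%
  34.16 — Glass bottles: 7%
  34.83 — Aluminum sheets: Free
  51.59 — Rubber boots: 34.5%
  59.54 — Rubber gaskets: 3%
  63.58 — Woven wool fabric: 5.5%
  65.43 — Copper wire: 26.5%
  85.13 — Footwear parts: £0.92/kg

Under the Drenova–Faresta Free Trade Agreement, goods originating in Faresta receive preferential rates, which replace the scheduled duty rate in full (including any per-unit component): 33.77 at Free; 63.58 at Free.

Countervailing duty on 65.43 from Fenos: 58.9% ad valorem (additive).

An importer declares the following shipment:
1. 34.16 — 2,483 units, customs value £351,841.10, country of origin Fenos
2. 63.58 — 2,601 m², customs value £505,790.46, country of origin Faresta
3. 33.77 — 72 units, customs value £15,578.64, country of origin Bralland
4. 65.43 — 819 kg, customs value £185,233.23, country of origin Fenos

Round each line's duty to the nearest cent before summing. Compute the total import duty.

£186,556.93

Line 1 (34.16, Fenos, 2,483 units, £351,841.10):
Base rate for 34.16 is 7%.
Duty = £351,841.10 × 7% = £24,628.88.
Line 2 (63.58, Faresta, 2,601 m², £505,790.46):
Base rate for 63.58 is 5.5%.
Origin Faresta qualifies under the Drenova–Faresta agreement and 63.58 is covered: preferential rate Free applies instead.
Duty = £505,790.46 × 0% = £0.00.
Line 3 (33.77, Bralland, 72 units, £15,578.64):
Base rate for 33.77 is 24%.
33.77 has an FTA preferential rate, but origin Bralland is not Faresta; base rate stands.
Duty = £15,578.64 × 24% = £3,738.87.
Line 4 (65.43, Fenos, 819 kg, £185,233.23):
Base rate for 65.43 is 26.5%.
Additional duty on 65.43 from Fenos: +58.9%. Applied ad valorem rate: 26.5% + 58.9% = 85.4%.
Duty = £185,233.23 × 85.4% = £158,189.18.
Total = £24,628.88 + £0.00 + £3,738.87 + £158,189.18 = £186,556.93.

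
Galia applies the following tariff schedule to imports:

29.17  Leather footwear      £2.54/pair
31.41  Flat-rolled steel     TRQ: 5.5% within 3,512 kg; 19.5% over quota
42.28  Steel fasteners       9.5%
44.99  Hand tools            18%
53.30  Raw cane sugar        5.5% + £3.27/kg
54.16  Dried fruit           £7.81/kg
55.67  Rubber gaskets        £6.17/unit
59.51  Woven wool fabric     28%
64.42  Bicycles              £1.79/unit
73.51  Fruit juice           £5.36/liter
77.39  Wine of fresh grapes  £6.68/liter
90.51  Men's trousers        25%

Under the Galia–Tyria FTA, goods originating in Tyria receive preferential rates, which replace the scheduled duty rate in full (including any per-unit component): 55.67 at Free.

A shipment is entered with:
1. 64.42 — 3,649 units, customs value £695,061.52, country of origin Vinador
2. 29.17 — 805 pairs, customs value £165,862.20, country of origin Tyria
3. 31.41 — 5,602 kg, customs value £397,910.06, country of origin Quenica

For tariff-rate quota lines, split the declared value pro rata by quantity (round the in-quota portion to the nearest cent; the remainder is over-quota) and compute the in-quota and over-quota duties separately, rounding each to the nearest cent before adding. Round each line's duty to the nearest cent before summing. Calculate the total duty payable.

£51,244.84

Line 1 (64.42, Vinador, 3,649 units, £695,061.52):
Base rate for 64.42 is £1.79/unit.
Duty = 3,649 × £1.79 = £6,531.71.
Line 2 (29.17, Tyria, 805 pairs, £165,862.20):
Base rate for 29.17 is £2.54/pair.
Origin Tyria is the FTA partner but 29.17 is not on the preference list; base rate stands.
Duty = 805 × £2.54 = £2,044.70.
Line 3 (31.41, Quenica, 5,602 kg, £397,910.06):
Code 31.41 is under a tariff-rate quota (threshold 3,512 kg). In-quota: 3,512 kg at 5.5%; over-quota: 2,090 kg at 19.5%.
Pro-rata value split: in-quota = £397,910.06 × 3,512/5,602 = £249,457.36; over-quota = £397,910.06 − £249,457.36 = £148,452.70.
In-quota duty = £249,457.36 × 5.5% = £13,720.15. Over-quota duty = £148,452.70 × 19.5% = £28,948.28.
Line duty = £13,720.15 + £28,948.28 = £42,668.43.
Total = £6,531.71 + £2,044.70 + £42,668.43 = £51,244.84.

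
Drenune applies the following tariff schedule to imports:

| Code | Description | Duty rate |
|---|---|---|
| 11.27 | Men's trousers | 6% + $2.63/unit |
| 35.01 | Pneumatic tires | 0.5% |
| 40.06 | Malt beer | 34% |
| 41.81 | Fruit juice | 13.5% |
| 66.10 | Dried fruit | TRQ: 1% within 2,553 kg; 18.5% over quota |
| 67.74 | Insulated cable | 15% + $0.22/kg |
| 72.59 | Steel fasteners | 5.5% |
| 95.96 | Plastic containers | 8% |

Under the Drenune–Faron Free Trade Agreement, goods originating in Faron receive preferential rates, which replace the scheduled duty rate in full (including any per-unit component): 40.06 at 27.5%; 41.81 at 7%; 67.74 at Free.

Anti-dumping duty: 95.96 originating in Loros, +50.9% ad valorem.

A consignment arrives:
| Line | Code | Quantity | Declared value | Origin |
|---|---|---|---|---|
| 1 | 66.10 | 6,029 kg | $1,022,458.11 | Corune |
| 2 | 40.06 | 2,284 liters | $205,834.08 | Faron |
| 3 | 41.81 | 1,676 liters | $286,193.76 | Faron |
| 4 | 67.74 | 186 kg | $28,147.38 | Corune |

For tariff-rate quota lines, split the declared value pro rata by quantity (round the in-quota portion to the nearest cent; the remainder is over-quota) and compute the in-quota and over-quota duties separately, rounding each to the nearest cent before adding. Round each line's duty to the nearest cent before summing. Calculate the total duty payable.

Line 1 (66.10, Corune, 6,029 kg, $1,022,458.11):
Code 66.10 is under a tariff-rate quota (threshold 2,553 kg). In-quota: 2,553 kg at 1%; over-quota: 3,476 kg at 18.5%.
Pro-rata value split: in-quota = $1,022,458.11 × 2,553/6,029 = $432,963.27; over-quota = $1,022,458.11 − $432,963.27 = $589,494.84.
In-quota duty = $432,963.27 × 1% = $4,329.63. Over-quota duty = $589,494.84 × 18.5% = $109,056.55.
Line duty = $4,329.63 + $109,056.55 = $113,386.18.
Line 2 (40.06, Faron, 2,284 liters, $205,834.08):
Base rate for 40.06 is 34%.
Origin Faron qualifies under the Drenune–Faron agreement and 40.06 is covered: preferential rate 27.5% applies instead.
Duty = $205,834.08 × 27.5% = $56,604.37.
Line 3 (41.81, Faron, 1,676 liters, $286,193.76):
Base rate for 41.81 is 13.5%.
Origin Faron qualifies under the Drenune–Faron agreement and 41.81 is covered: preferential rate 7% applies instead.
Duty = $286,193.76 × 7% = $20,033.56.
Line 4 (67.74, Corune, 186 kg, $28,147.38):
Base rate for 67.74 is 15% + $0.22/kg.
67.74 has an FTA preferential rate, but origin Corune is not Faron; base rate stands.
Duty = $28,147.38 × 15% + 186 × $0.22 = $4,263.03.
Total = $113,386.18 + $56,604.37 + $20,033.56 + $4,263.03 = $194,287.14.

$194,287.14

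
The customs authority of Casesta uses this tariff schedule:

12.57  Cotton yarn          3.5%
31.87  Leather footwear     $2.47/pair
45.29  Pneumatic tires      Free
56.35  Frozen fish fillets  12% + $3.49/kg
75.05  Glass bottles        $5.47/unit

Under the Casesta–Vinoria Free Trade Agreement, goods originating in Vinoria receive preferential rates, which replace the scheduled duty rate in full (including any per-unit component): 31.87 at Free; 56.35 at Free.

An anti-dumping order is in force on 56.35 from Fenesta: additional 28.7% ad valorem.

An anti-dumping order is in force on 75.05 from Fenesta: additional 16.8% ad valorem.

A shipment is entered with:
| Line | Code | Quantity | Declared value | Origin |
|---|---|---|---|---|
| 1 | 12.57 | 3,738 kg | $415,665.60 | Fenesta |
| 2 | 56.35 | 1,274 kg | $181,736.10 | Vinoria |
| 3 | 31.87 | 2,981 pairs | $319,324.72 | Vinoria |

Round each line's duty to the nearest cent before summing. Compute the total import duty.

$14,548.30

Line 1 (12.57, Fenesta, 3,738 kg, $415,665.60):
Base rate for 12.57 is 3.5%.
Duty = $415,665.60 × 3.5% = $14,548.30.
Line 2 (56.35, Vinoria, 1,274 kg, $181,736.10):
Base rate for 56.35 is 12% + $3.49/kg.
Origin Vinoria qualifies under the Casesta–Vinoria agreement and 56.35 is covered: preferential rate Free applies instead.
The additional-duty order on 56.35 targets Fenesta, not Vinoria; it does not apply.
Duty = $181,736.10 × 0% = $0.00.
Line 3 (31.87, Vinoria, 2,981 pairs, $319,324.72):
Base rate for 31.87 is $2.47/pair.
Origin Vinoria qualifies under the Casesta–Vinoria agreement and 31.87 is covered: preferential rate Free applies instead.
Duty = $319,324.72 × 0% = $0.00.
Total = $14,548.30 + $0.00 + $0.00 = $14,548.30.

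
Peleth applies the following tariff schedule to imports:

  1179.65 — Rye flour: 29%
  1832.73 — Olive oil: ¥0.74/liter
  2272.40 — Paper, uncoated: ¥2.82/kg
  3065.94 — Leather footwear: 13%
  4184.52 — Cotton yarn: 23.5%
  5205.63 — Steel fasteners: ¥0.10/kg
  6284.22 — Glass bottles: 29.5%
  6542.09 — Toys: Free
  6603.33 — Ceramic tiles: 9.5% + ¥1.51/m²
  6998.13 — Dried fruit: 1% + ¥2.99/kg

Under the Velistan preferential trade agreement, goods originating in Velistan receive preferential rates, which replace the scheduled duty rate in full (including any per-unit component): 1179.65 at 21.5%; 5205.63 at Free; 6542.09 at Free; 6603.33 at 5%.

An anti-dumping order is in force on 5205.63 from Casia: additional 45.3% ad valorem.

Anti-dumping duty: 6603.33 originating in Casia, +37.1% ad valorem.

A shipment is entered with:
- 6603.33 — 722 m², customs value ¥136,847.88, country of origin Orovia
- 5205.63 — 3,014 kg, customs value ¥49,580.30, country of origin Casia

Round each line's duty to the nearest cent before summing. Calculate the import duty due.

Line 1 (6603.33, Orovia, 722 m², ¥136,847.88):
Base rate for 6603.33 is 9.5% + ¥1.51/m².
6603.33 has an FTA preferential rate, but origin Orovia is not Velistan; base rate stands.
The additional-duty order on 6603.33 targets Casia, not Orovia; it does not apply.
Duty = ¥136,847.88 × 9.5% + 722 × ¥1.51 = ¥14,090.77.
Line 2 (5205.63, Casia, 3,014 kg, ¥49,580.30):
Base rate for 5205.63 is ¥0.10/kg.
5205.63 has an FTA preferential rate, but origin Casia is not Velistan; base rate stands.
Additional duty on 5205.63 from Casia: +45.3% ad valorem. Applied ad valorem rate = 45.3%.
Duty = ¥49,580.30 × 45.3% + 3,014 × ¥0.10 = ¥22,761.28.
Total = ¥14,090.77 + ¥22,761.28 = ¥36,852.05.

¥36,852.05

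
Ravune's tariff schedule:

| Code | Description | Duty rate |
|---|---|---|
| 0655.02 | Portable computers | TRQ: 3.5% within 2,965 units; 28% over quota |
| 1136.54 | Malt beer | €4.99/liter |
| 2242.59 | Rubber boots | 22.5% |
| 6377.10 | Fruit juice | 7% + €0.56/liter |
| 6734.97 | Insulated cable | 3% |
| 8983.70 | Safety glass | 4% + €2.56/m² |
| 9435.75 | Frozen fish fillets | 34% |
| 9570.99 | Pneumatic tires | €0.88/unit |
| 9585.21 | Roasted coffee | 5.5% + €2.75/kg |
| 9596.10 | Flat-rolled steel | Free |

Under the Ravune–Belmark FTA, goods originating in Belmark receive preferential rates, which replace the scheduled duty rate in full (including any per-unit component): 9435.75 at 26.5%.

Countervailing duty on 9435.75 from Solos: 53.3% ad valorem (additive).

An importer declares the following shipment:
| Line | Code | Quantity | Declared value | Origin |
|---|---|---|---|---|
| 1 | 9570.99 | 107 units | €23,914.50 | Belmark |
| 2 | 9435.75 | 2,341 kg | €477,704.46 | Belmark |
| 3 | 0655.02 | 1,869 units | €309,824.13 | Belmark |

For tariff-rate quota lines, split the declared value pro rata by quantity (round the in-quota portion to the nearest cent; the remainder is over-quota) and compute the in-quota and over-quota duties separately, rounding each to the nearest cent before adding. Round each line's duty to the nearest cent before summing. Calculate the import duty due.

Line 1 (9570.99, Belmark, 107 units, €23,914.50):
Base rate for 9570.99 is €0.88/unit.
Origin Belmark is the FTA partner but 9570.99 is not on the preference list; base rate stands.
Duty = 107 × €0.88 = €94.16.
Line 2 (9435.75, Belmark, 2,341 kg, €477,704.46):
Base rate for 9435.75 is 34%.
Origin Belmark qualifies under the Ravune–Belmark agreement and 9435.75 is covered: preferential rate 26.5% applies instead.
The additional-duty order on 9435.75 targets Solos, not Belmark; it does not apply.
Duty = €477,704.46 × 26.5% = €126,591.68.
Line 3 (0655.02, Belmark, 1,869 units, €309,824.13):
Code 0655.02 is under a tariff-rate quota (threshold 2,965 units). Quantity 1,869 units is within the quota, so the in-quota rate 3.5% applies to the full value.
Duty = €309,824.13 × 3.5% = €10,843.84.
Total = €94.16 + €126,591.68 + €10,843.84 = €137,529.68.

€137,529.68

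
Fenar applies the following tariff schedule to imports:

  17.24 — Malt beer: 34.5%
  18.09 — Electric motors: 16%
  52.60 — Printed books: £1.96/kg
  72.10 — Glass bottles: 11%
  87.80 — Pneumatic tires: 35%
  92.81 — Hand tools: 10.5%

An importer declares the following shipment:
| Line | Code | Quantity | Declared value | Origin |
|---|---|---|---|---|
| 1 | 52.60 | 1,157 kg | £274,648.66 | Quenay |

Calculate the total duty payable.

Line 1 (52.60, Quenay, 1,157 kg, £274,648.66):
Base rate for 52.60 is £1.96/kg.
Duty = 1,157 × £1.96 = £2,267.72.

£2,267.72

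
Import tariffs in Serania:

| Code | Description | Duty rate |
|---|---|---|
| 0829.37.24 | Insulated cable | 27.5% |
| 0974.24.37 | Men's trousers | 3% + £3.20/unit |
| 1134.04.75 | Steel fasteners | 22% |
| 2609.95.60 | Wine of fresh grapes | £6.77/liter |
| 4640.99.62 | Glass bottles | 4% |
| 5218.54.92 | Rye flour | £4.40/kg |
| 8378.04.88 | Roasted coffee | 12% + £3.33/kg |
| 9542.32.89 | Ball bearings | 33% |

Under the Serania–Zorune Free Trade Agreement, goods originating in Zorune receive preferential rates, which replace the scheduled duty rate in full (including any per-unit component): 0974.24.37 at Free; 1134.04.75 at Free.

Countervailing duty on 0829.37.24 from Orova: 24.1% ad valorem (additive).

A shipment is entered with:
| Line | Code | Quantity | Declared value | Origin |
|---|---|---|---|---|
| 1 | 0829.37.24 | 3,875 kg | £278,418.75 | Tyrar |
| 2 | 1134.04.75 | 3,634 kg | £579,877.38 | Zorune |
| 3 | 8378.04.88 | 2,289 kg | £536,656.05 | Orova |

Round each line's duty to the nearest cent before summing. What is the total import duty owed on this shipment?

£148,586.26

Line 1 (0829.37.24, Tyrar, 3,875 kg, £278,418.75):
Base rate for 0829.37.24 is 27.5%.
The additional-duty order on 0829.37.24 targets Orova, not Tyrar; it does not apply.
Duty = £278,418.75 × 27.5% = £76,565.16.
Line 2 (1134.04.75, Zorune, 3,634 kg, £579,877.38):
Base rate for 1134.04.75 is 22%.
Origin Zorune qualifies under the Serania–Zorune agreement and 1134.04.75 is covered: preferential rate Free applies instead.
Duty = £579,877.38 × 0% = £0.00.
Line 3 (8378.04.88, Orova, 2,289 kg, £536,656.05):
Base rate for 8378.04.88 is 12% + £3.33/kg.
Duty = £536,656.05 × 12% + 2,289 × £3.33 = £72,021.10.
Total = £76,565.16 + £0.00 + £72,021.10 = £148,586.26.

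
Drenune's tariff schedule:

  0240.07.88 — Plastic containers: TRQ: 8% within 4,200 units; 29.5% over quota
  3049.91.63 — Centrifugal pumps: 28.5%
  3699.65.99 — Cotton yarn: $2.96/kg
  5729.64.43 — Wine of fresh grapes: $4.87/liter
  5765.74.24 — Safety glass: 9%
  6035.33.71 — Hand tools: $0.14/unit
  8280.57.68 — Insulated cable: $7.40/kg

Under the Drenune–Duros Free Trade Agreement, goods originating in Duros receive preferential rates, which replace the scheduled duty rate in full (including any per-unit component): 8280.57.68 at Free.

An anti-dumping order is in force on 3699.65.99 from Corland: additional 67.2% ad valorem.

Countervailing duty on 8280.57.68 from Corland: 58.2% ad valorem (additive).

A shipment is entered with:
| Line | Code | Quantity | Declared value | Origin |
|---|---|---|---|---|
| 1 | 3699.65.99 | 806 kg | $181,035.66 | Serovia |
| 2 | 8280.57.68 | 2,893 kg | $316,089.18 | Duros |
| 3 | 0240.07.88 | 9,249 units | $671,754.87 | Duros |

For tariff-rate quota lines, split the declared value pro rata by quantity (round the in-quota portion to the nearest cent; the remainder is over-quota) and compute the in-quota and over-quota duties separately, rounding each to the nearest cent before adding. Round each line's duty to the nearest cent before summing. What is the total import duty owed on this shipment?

$134,968.56

Line 1 (3699.65.99, Serovia, 806 kg, $181,035.66):
Base rate for 3699.65.99 is $2.96/kg.
The additional-duty order on 3699.65.99 targets Corland, not Serovia; it does not apply.
Duty = 806 × $2.96 = $2,385.76.
Line 2 (8280.57.68, Duros, 2,893 kg, $316,089.18):
Base rate for 8280.57.68 is $7.40/kg.
Origin Duros qualifies under the Drenune–Duros agreement and 8280.57.68 is covered: preferential rate Free applies instead.
The additional-duty order on 8280.57.68 targets Corland, not Duros; it does not apply.
Duty = $316,089.18 × 0% = $0.00.
Line 3 (0240.07.88, Duros, 9,249 units, $671,754.87):
Code 0240.07.88 is under a tariff-rate quota (threshold 4,200 units). In-quota: 4,200 units at 8%; over-quota: 5,049 units at 29.5%.
Pro-rata value split: in-quota = $671,754.87 × 4,200/9,249 = $305,046.00; over-quota = $671,754.87 − $305,046.00 = $366,708.87.
In-quota duty = $305,046.00 × 8% = $24,403.68. Over-quota duty = $366,708.87 × 29.5% = $108,179.12.
Line duty = $24,403.68 + $108,179.12 = $132,582.80.
Total = $2,385.76 + $0.00 + $132,582.80 = $134,968.56.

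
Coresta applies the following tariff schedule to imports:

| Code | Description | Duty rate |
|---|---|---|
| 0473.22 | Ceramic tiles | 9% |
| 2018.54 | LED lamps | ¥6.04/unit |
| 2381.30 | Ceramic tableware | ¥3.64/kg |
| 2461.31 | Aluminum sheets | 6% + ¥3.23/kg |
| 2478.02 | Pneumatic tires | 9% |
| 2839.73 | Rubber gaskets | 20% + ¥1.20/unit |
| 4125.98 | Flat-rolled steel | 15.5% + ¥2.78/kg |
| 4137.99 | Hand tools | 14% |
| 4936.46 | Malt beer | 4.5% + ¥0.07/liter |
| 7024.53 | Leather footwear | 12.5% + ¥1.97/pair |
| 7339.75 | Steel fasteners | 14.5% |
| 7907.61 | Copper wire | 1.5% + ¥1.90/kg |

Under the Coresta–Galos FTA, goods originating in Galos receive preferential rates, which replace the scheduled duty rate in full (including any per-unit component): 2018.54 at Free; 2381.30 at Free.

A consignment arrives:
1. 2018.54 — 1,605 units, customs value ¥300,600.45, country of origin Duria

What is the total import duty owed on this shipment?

¥9,694.20

Line 1 (2018.54, Duria, 1,605 units, ¥300,600.45):
Base rate for 2018.54 is ¥6.04/unit.
2018.54 has an FTA preferential rate, but origin Duria is not Galos; base rate stands.
Duty = 1,605 × ¥6.04 = ¥9,694.20.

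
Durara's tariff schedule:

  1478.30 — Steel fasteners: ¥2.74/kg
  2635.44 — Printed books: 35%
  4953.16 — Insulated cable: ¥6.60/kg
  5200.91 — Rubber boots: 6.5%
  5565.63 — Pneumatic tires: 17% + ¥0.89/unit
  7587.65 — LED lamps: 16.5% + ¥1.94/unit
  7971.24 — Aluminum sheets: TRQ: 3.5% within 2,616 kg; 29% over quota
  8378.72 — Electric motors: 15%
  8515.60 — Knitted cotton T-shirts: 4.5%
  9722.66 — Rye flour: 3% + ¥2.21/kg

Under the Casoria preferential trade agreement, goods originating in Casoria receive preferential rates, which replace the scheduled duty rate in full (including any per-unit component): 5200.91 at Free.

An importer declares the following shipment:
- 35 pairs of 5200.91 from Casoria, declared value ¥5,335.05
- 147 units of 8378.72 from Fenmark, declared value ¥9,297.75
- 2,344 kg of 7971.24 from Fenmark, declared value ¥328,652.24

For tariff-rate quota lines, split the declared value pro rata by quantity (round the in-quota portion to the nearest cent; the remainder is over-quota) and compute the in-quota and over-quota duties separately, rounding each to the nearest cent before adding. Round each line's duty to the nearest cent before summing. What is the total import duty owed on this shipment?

Line 1 (5200.91, Casoria, 35 pairs, ¥5,335.05):
Base rate for 5200.91 is 6.5%.
Origin Casoria qualifies under the Durara–Casoria agreement and 5200.91 is covered: preferential rate Free applies instead.
Duty = ¥5,335.05 × 0% = ¥0.00.
Line 2 (8378.72, Fenmark, 147 units, ¥9,297.75):
Base rate for 8378.72 is 15%.
Duty = ¥9,297.75 × 15% = ¥1,394.66.
Line 3 (7971.24, Fenmark, 2,344 kg, ¥328,652.24):
Code 7971.24 is under a tariff-rate quota (threshold 2,616 kg). Quantity 2,344 kg is within the quota, so the in-quota rate 3.5% applies to the full value.
Duty = ¥328,652.24 × 3.5% = ¥11,502.83.
Total = ¥0.00 + ¥1,394.66 + ¥11,502.83 = ¥12,897.49.

¥12,897.49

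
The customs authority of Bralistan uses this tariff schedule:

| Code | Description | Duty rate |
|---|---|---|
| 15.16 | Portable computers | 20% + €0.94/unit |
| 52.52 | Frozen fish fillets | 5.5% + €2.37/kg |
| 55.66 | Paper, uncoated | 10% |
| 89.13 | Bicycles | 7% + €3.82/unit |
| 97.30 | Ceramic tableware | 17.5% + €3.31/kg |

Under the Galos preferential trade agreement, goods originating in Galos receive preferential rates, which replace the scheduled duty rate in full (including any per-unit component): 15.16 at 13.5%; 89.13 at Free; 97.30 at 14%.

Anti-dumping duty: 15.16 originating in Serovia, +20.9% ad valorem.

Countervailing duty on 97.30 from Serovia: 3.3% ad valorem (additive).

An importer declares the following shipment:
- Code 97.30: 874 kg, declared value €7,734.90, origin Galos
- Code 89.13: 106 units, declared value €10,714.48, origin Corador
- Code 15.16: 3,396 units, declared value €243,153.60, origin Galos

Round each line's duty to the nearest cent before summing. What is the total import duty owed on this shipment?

€35,063.56

Line 1 (97.30, Galos, 874 kg, €7,734.90):
Base rate for 97.30 is 17.5% + €3.31/kg.
Origin Galos qualifies under the Bralistan–Galos agreement and 97.30 is covered: preferential rate 14% applies instead.
The additional-duty order on 97.30 targets Serovia, not Galos; it does not apply.
Duty = €7,734.90 × 14% = €1,082.89.
Line 2 (89.13, Corador, 106 units, €10,714.48):
Base rate for 89.13 is 7% + €3.82/unit.
89.13 has an FTA preferential rate, but origin Corador is not Galos; base rate stands.
Duty = €10,714.48 × 7% + 106 × €3.82 = €1,154.93.
Line 3 (15.16, Galos, 3,396 units, €243,153.60):
Base rate for 15.16 is 20% + €0.94/unit.
Origin Galos qualifies under the Bralistan–Galos agreement and 15.16 is covered: preferential rate 13.5% applies instead.
The additional-duty order on 15.16 targets Serovia, not Galos; it does not apply.
Duty = €243,153.60 × 13.5% = €32,825.74.
Total = €1,082.89 + €1,154.93 + €32,825.74 = €35,063.56.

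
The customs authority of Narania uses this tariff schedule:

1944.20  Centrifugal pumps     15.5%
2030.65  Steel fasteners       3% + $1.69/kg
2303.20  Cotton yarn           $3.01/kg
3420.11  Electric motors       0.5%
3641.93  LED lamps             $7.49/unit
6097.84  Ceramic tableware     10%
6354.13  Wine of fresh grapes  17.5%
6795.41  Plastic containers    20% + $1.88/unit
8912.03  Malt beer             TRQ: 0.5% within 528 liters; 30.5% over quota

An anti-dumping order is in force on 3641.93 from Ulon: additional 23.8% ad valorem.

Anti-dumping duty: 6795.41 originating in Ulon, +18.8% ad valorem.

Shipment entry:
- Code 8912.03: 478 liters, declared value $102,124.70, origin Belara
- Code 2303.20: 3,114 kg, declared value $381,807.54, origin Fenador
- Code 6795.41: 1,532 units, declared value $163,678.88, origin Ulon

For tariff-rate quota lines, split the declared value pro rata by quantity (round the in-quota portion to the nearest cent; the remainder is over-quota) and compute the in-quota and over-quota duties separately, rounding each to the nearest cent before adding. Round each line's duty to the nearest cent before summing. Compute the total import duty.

$76,271.33

Line 1 (8912.03, Belara, 478 liters, $102,124.70):
Code 8912.03 is under a tariff-rate quota (threshold 528 liters). Quantity 478 liters is within the quota, so the in-quota rate 0.5% applies to the full value.
Duty = $102,124.70 × 0.5% = $510.62.
Line 2 (2303.20, Fenador, 3,114 kg, $381,807.54):
Base rate for 2303.20 is $3.01/kg.
Duty = 3,114 × $3.01 = $9,373.14.
Line 3 (6795.41, Ulon, 1,532 units, $163,678.88):
Base rate for 6795.41 is 20% + $1.88/unit.
Additional duty on 6795.41 from Ulon: +18.8%. Applied ad valorem rate: 20% + 18.8% = 38.8%.
Duty = $163,678.88 × 38.8% + 1,532 × $1.88 = $66,387.57.
Total = $510.62 + $9,373.14 + $66,387.57 = $76,271.33.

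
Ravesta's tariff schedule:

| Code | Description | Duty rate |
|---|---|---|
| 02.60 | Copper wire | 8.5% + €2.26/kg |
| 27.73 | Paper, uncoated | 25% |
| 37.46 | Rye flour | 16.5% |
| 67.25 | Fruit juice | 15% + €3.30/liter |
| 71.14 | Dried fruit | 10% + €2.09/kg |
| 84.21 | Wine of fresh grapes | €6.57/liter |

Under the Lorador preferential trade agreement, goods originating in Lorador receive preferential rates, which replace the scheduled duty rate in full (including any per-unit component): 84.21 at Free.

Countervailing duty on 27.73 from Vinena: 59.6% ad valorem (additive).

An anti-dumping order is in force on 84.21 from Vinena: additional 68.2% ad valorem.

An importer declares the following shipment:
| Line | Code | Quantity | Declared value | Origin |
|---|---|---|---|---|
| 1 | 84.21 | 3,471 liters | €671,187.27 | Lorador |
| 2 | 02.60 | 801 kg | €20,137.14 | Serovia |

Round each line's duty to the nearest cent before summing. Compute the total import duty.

€3,521.92

Line 1 (84.21, Lorador, 3,471 liters, €671,187.27):
Base rate for 84.21 is €6.57/liter.
Origin Lorador qualifies under the Ravesta–Lorador agreement and 84.21 is covered: preferential rate Free applies instead.
The additional-duty order on 84.21 targets Vinena, not Lorador; it does not apply.
Duty = €671,187.27 × 0% = €0.00.
Line 2 (02.60, Serovia, 801 kg, €20,137.14):
Base rate for 02.60 is 8.5% + €2.26/kg.
Duty = €20,137.14 × 8.5% + 801 × €2.26 = €3,521.92.
Total = €0.00 + €3,521.92 = €3,521.92.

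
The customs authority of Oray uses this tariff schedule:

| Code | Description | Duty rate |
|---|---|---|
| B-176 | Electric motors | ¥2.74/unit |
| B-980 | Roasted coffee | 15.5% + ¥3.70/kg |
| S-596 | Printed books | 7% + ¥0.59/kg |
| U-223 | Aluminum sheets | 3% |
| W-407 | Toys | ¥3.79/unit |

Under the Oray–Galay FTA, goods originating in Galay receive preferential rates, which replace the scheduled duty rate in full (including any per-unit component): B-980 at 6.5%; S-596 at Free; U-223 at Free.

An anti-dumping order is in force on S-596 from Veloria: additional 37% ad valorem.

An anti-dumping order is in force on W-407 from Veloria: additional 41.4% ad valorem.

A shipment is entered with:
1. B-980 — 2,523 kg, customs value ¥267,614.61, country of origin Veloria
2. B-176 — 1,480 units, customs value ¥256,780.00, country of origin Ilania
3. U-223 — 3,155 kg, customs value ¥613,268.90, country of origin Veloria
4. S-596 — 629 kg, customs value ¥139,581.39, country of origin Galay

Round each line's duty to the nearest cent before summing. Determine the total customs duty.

¥73,268.63

Line 1 (B-980, Veloria, 2,523 kg, ¥267,614.61):
Base rate for B-980 is 15.5% + ¥3.70/kg.
B-980 has an FTA preferential rate, but origin Veloria is not Galay; base rate stands.
Duty = ¥267,614.61 × 15.5% + 2,523 × ¥3.70 = ¥50,815.36.
Line 2 (B-176, Ilania, 1,480 units, ¥256,780.00):
Base rate for B-176 is ¥2.74/unit.
Duty = 1,480 × ¥2.74 = ¥4,055.20.
Line 3 (U-223, Veloria, 3,155 kg, ¥613,268.90):
Base rate for U-223 is 3%.
U-223 has an FTA preferential rate, but origin Veloria is not Galay; base rate stands.
Duty = ¥613,268.90 × 3% = ¥18,398.07.
Line 4 (S-596, Galay, 629 kg, ¥139,581.39):
Base rate for S-596 is 7% + ¥0.59/kg.
Origin Galay qualifies under the Oray–Galay agreement and S-596 is covered: preferential rate Free applies instead.
The additional-duty order on S-596 targets Veloria, not Galay; it does not apply.
Duty = ¥139,581.39 × 0% = ¥0.00.
Total = ¥50,815.36 + ¥4,055.20 + ¥18,398.07 + ¥0.00 = ¥73,268.63.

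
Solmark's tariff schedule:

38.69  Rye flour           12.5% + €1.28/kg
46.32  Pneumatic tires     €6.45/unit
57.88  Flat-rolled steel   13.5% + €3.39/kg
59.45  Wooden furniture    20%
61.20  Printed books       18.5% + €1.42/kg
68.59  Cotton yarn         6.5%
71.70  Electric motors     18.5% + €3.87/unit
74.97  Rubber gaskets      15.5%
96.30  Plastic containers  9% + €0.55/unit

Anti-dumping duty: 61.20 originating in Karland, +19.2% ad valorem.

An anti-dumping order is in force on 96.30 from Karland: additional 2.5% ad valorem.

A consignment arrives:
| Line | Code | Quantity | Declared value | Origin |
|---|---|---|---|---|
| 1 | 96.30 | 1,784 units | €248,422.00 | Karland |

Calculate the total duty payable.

€29,549.73

Line 1 (96.30, Karland, 1,784 units, €248,422.00):
Base rate for 96.30 is 9% + €0.55/unit.
Additional duty on 96.30 from Karland: +2.5%. Applied ad valorem rate: 9% + 2.5% = 11.5%.
Duty = €248,422.00 × 11.5% + 1,784 × €0.55 = €29,549.73.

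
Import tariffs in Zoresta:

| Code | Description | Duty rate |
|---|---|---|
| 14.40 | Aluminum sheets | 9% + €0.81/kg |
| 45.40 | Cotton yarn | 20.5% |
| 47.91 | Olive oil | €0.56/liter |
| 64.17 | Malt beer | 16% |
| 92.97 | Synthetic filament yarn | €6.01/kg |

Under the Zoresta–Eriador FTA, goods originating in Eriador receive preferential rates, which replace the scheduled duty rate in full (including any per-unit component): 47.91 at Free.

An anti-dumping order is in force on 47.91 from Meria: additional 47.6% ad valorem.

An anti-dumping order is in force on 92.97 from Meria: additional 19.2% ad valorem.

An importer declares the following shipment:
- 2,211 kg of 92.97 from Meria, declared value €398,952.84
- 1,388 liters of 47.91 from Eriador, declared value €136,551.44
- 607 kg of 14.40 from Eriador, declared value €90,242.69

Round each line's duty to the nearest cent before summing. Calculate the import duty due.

€98,500.57

Line 1 (92.97, Meria, 2,211 kg, €398,952.84):
Base rate for 92.97 is €6.01/kg.
Additional duty on 92.97 from Meria: +19.2% ad valorem. Applied ad valorem rate = 19.2%.
Duty = €398,952.84 × 19.2% + 2,211 × €6.01 = €89,887.06.
Line 2 (47.91, Eriador, 1,388 liters, €136,551.44):
Base rate for 47.91 is €0.56/liter.
Origin Eriador qualifies under the Zoresta–Eriador agreement and 47.91 is covered: preferential rate Free applies instead.
The additional-duty order on 47.91 targets Meria, not Eriador; it does not apply.
Duty = €136,551.44 × 0% = €0.00.
Line 3 (14.40, Eriador, 607 kg, €90,242.69):
Base rate for 14.40 is 9% + €0.81/kg.
Origin Eriador is the FTA partner but 14.40 is not on the preference list; base rate stands.
Duty = €90,242.69 × 9% + 607 × €0.81 = €8,613.51.
Total = €89,887.06 + €0.00 + €8,613.51 = €98,500.57.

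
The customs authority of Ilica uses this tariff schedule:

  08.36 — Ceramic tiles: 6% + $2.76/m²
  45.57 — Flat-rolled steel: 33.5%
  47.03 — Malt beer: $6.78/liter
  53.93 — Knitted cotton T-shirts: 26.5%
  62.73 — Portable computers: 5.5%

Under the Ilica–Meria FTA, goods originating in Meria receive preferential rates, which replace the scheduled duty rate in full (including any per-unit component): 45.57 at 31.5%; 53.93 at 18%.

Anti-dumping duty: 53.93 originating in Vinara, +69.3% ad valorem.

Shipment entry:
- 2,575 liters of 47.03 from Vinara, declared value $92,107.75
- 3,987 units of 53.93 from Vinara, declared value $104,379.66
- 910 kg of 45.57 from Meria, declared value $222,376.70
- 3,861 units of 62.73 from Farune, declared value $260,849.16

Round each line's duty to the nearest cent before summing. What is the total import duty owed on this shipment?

$201,849.57

Line 1 (47.03, Vinara, 2,575 liters, $92,107.75):
Base rate for 47.03 is $6.78/liter.
Duty = 2,575 × $6.78 = $17,458.50.
Line 2 (53.93, Vinara, 3,987 units, $104,379.66):
Base rate for 53.93 is 26.5%.
53.93 has an FTA preferential rate, but origin Vinara is not Meria; base rate stands.
Additional duty on 53.93 from Vinara: +69.3%. Applied ad valorem rate: 26.5% + 69.3% = 95.8%.
Duty = $104,379.66 × 95.8% = $99,995.71.
Line 3 (45.57, Meria, 910 kg, $222,376.70):
Base rate for 45.57 is 33.5%.
Origin Meria qualifies under the Ilica–Meria agreement and 45.57 is covered: preferential rate 31.5% applies instead.
Duty = $222,376.70 × 31.5% = $70,048.66.
Line 4 (62.73, Farune, 3,861 units, $260,849.16):
Base rate for 62.73 is 5.5%.
Duty = $260,849.16 × 5.5% = $14,346.70.
Total = $17,458.50 + $99,995.71 + $70,048.66 + $14,346.70 = $201,849.57.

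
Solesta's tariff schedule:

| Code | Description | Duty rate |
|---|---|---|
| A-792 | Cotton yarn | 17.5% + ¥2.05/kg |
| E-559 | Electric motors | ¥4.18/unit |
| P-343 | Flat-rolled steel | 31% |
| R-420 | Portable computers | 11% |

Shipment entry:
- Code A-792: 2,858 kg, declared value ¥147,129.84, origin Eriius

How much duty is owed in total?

¥31,606.62

Line 1 (A-792, Eriius, 2,858 kg, ¥147,129.84):
Base rate for A-792 is 17.5% + ¥2.05/kg.
Duty = ¥147,129.84 × 17.5% + 2,858 × ¥2.05 = ¥31,606.62.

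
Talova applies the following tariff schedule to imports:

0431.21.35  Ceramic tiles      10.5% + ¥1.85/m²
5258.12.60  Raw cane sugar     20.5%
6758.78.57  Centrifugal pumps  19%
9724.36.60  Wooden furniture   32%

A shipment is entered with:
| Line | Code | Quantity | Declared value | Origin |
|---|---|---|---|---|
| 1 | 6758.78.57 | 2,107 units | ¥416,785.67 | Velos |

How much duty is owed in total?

Line 1 (6758.78.57, Velos, 2,107 units, ¥416,785.67):
Base rate for 6758.78.57 is 19%.
Duty = ¥416,785.67 × 19% = ¥79,189.28.

¥79,189.28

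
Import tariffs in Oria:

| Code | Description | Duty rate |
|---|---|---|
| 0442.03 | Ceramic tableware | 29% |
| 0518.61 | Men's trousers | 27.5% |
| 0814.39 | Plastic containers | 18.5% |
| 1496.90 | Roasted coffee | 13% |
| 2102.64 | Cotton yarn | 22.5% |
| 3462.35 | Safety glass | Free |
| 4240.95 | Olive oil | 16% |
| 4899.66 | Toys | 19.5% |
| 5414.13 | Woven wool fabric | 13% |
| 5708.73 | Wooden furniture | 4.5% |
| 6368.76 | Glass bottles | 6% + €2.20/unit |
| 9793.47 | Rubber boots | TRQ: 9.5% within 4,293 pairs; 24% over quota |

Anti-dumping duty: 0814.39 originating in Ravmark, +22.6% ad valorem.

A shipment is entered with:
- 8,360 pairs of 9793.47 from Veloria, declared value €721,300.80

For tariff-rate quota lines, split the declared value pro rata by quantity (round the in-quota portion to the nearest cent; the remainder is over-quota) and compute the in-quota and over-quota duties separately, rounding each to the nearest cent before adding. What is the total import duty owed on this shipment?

Line 1 (9793.47, Veloria, 8,360 pairs, €721,300.80):
Code 9793.47 is under a tariff-rate quota (threshold 4,293 pairs). In-quota: 4,293 pairs at 9.5%; over-quota: 4,067 pairs at 24%.
Pro-rata value split: in-quota = €721,300.80 × 4,293/8,360 = €370,400.04; over-quota = €721,300.80 − €370,400.04 = €350,900.76.
In-quota duty = €370,400.04 × 9.5% = €35,188.00. Over-quota duty = €350,900.76 × 24% = €84,216.18.
Line duty = €35,188.00 + €84,216.18 = €119,404.18.

€119,404.18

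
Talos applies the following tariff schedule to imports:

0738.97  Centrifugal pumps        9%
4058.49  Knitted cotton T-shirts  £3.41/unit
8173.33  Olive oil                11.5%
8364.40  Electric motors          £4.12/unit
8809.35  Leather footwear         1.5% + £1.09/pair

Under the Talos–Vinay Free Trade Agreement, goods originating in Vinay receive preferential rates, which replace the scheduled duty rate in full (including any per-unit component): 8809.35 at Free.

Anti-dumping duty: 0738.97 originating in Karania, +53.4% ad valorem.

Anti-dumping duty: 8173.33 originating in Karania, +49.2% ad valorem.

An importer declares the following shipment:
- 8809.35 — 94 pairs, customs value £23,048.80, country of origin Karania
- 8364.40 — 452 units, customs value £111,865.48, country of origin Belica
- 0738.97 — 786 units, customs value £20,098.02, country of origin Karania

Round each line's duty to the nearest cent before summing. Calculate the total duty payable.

Line 1 (8809.35, Karania, 94 pairs, £23,048.80):
Base rate for 8809.35 is 1.5% + £1.09/pair.
8809.35 has an FTA preferential rate, but origin Karania is not Vinay; base rate stands.
Duty = £23,048.80 × 1.5% + 94 × £1.09 = £448.19.
Line 2 (8364.40, Belica, 452 units, £111,865.48):
Base rate for 8364.40 is £4.12/unit.
Duty = 452 × £4.12 = £1,862.24.
Line 3 (0738.97, Karania, 786 units, £20,098.02):
Base rate for 0738.97 is 9%.
Additional duty on 0738.97 from Karania: +53.4%. Applied ad valorem rate: 9% + 53.4% = 62.4%.
Duty = £20,098.02 × 62.4% = £12,541.16.
Total = £448.19 + £1,862.24 + £12,541.16 = £14,851.59.

£14,851.59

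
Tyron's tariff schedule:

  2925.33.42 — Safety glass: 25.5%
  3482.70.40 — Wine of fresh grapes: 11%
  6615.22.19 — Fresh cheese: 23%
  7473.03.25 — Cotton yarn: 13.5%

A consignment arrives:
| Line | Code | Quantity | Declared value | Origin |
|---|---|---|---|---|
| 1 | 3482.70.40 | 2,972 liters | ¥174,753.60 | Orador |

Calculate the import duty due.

¥19,222.90

Line 1 (3482.70.40, Orador, 2,972 liters, ¥174,753.60):
Base rate for 3482.70.40 is 11%.
Duty = ¥174,753.60 × 11% = ¥19,222.90.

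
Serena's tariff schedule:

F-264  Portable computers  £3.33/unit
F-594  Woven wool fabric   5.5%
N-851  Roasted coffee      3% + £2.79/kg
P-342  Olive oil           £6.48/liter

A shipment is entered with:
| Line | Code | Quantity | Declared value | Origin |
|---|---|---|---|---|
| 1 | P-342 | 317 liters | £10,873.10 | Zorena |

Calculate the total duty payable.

£2,054.16

Line 1 (P-342, Zorena, 317 liters, £10,873.10):
Base rate for P-342 is £6.48/liter.
Duty = 317 × £6.48 = £2,054.16.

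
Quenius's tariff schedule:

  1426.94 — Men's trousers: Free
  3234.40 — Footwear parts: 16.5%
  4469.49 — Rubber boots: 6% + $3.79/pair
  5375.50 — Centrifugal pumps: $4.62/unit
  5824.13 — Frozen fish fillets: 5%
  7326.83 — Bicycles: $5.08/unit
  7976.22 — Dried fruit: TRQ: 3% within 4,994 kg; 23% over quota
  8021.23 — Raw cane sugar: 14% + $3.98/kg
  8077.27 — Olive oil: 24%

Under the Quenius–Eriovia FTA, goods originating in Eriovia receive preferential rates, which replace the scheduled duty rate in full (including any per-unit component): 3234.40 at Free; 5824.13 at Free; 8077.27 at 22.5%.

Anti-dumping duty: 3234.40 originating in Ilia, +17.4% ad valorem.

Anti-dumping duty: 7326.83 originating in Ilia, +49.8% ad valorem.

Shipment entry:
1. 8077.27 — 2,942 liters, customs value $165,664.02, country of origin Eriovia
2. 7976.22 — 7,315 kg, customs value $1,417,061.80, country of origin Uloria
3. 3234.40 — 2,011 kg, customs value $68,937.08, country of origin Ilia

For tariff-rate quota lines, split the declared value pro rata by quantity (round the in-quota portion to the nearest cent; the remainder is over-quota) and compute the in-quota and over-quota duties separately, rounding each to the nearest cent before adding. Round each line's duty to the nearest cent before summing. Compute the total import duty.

$193,080.75

Line 1 (8077.27, Eriovia, 2,942 liters, $165,664.02):
Base rate for 8077.27 is 24%.
Origin Eriovia qualifies under the Quenius–Eriovia agreement and 8077.27 is covered: preferential rate 22.5% applies instead.
Duty = $165,664.02 × 22.5% = $37,274.40.
Line 2 (7976.22, Uloria, 7,315 kg, $1,417,061.80):
Code 7976.22 is under a tariff-rate quota (threshold 4,994 kg). In-quota: 4,994 kg at 3%; over-quota: 2,321 kg at 23%.
Pro-rata value split: in-quota = $1,417,061.80 × 4,994/7,315 = $967,437.68; over-quota = $1,417,061.80 − $967,437.68 = $449,624.12.
In-quota duty = $967,437.68 × 3% = $29,023.13. Over-quota duty = $449,624.12 × 23% = $103,413.55.
Line duty = $29,023.13 + $103,413.55 = $132,436.68.
Line 3 (3234.40, Ilia, 2,011 kg, $68,937.08):
Base rate for 3234.40 is 16.5%.
3234.40 has an FTA preferential rate, but origin Ilia is not Eriovia; base rate stands.
Additional duty on 3234.40 from Ilia: +17.4%. Applied ad valorem rate: 16.5% + 17.4% = 33.9%.
Duty = $68,937.08 × 33.9% = $23,369.67.
Total = $37,274.40 + $132,436.68 + $23,369.67 = $193,080.75.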